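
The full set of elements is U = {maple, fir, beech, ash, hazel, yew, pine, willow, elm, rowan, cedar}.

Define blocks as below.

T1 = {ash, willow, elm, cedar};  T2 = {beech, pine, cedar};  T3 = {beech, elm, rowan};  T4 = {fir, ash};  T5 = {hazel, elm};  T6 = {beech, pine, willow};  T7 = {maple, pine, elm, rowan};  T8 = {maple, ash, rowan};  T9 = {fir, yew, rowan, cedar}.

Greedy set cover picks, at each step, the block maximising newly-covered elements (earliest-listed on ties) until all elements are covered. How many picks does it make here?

5

Greedy: pick T1 (covers 4 new) → pick T7 (covers 3 new) → pick T9 (covers 2 new) → pick T2 (covers 1 new) → pick T5 (covers 1 new). Total picks: 5.
(The true minimum cover uses only 4 blocks, so greedy is not optimal here.)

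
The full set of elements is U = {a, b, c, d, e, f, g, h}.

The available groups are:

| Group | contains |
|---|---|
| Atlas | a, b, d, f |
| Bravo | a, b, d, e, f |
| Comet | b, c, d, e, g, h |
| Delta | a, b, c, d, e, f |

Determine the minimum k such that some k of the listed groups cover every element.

2

Comet and Delta cover everything between them: the union {a, b, c, d, e, f, g, h} is all of U.
No single group has all 8 elements (the largest, Comet, has 6), so 2 is optimal.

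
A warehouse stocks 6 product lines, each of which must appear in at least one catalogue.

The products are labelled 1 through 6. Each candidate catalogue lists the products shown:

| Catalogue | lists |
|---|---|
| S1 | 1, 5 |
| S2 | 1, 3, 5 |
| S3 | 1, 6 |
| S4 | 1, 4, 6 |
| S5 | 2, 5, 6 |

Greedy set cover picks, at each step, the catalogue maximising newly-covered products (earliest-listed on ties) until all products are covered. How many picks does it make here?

Greedy: pick S2 (covers 3 new) → pick S4 (covers 2 new) → pick S5 (covers 1 new). Total picks: 3.

3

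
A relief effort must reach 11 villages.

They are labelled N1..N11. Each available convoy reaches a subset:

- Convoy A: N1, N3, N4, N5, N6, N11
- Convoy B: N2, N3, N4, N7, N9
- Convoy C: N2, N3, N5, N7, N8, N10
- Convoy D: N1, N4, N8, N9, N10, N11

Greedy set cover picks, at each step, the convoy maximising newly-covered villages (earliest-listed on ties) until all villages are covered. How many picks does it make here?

3

Greedy: pick A (covers 6 new) → pick C (covers 4 new) → pick B (covers 1 new). Total picks: 3.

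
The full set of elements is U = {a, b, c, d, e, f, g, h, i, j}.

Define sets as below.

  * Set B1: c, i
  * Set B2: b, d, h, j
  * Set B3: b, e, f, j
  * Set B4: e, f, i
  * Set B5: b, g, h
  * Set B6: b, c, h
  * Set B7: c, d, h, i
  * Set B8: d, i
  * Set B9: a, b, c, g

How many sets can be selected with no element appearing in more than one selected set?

B4, B9 are pairwise disjoint (B4={e,f,i}; B9={a,b,c,g}).
Every remaining set overlaps one of these, and no 3 of the listed sets are pairwise disjoint, so 2 is the maximum.

2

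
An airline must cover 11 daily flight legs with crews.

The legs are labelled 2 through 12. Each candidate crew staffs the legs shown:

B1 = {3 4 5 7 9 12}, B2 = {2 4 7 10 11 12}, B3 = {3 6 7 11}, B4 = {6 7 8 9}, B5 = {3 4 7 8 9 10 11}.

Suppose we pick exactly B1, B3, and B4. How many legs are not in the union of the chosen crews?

Union of B1, B3, B4 = {3, 4, 5, 6, 7, 8, 9, 11, 12}.
Not covered: 2, 10 — 2 legs.

2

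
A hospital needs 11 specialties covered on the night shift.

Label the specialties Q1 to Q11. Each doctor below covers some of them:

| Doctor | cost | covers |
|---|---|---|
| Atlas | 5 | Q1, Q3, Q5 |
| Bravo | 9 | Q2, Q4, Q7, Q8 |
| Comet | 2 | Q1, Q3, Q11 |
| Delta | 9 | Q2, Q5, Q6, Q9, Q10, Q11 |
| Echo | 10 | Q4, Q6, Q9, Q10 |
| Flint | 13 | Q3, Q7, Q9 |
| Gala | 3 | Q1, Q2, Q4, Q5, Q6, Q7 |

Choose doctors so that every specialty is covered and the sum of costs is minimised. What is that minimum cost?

Bravo, Comet, Delta together cover every specialty (Bravo ∪ Comet ∪ Delta = {Q1, Q2, Q3, Q4, Q5, Q6, Q7, Q8, Q9, Q10, Q11}); total cost 9 + 2 + 9 = 20.
The greedy pick Gala, Comet, Delta, Bravo costs 23; no covering selection beats 20.

20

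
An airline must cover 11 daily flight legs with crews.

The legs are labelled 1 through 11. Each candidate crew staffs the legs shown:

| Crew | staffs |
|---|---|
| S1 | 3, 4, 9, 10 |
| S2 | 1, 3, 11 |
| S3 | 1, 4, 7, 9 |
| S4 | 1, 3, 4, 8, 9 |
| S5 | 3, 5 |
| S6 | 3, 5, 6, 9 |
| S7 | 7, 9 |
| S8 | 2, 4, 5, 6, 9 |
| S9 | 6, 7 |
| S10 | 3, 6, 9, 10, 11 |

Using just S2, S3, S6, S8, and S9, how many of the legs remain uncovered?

Union of S2, S3, S6, S8, S9 = {1, 2, 3, 4, 5, 6, 7, 9, 11}.
Not covered: 8, 10 — 2 legs.

2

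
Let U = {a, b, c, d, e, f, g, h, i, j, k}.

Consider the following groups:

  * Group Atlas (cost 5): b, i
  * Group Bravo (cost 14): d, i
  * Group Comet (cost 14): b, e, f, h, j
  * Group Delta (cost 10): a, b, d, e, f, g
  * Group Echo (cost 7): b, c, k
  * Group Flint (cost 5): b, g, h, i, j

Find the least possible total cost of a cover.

22

Delta, Echo, Flint together cover every point (Delta ∪ Echo ∪ Flint = {a, b, c, d, e, f, g, h, i, j, k}); total cost 10 + 7 + 5 = 22.
No covering selection has total cost below 22.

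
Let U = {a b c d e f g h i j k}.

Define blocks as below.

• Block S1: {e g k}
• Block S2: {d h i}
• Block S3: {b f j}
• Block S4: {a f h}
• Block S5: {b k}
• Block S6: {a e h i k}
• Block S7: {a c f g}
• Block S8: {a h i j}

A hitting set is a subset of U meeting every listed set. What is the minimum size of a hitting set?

Take T = {f, i, k}. Each listed block contains at least one of these, so T is a hitting set of size 3.
The blocks S2, S5, S7 are pairwise disjoint, so any hitting set needs a separate element for each — at least 3. Hence 3 is optimal.

3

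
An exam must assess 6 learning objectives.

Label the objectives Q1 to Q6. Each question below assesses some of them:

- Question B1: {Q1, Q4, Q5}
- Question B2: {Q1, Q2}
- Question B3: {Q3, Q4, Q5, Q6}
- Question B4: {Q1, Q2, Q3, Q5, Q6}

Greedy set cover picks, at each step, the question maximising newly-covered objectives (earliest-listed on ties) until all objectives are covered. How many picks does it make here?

2

Greedy: pick B4 (covers 5 new) → pick B1 (covers 1 new). Total picks: 2.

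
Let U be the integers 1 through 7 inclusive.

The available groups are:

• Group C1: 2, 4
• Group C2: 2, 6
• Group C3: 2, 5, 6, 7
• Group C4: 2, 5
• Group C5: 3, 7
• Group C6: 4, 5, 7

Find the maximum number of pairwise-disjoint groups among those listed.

C2, C6 are pairwise disjoint (C2={2,6}; C6={4,5,7}).
Every remaining group overlaps one of these, and no 3 of the listed groups are pairwise disjoint, so 2 is the maximum.

2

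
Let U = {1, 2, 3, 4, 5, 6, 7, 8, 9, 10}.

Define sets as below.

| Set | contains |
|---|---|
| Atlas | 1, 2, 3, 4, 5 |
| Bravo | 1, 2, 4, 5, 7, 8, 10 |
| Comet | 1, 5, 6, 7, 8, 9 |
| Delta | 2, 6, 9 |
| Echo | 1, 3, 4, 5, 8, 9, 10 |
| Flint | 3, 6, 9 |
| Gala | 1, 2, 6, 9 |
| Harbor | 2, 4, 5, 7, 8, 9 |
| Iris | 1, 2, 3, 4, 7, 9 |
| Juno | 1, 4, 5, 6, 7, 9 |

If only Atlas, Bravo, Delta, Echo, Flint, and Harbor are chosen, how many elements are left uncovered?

0

Union of Atlas, Bravo, Delta, Echo, Flint, Harbor = {1, 2, 3, 4, 5, 6, 7, 8, 9, 10} — that's every element, so 0 are uncovered.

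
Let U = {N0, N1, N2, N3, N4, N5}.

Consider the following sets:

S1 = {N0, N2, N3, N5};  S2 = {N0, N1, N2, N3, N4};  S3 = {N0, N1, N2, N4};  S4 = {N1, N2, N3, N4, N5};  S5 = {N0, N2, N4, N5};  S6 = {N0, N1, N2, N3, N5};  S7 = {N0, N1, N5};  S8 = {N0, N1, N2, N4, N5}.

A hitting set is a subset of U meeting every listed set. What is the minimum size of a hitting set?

Take H = {N0, N1}. Each listed set contains at least one of these, so H is a hitting set of size 2.
No single point lies in every set, so at least 2 are needed and 2 is optimal.

2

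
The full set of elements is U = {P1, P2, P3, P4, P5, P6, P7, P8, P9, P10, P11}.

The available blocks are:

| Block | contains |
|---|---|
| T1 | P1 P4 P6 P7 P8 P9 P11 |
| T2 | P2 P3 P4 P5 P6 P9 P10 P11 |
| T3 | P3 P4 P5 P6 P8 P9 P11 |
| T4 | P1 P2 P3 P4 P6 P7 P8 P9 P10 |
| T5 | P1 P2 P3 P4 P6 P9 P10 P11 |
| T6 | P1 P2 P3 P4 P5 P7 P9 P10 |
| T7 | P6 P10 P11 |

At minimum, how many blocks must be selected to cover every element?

2

Take {T1, T6}. Their union is {P1, P2, P3, P4, P5, P6, P7, P8, P9, P10, P11}, which is all 11 elements.
No single block has all 11 elements (the largest, T4, has 9), so 2 is optimal.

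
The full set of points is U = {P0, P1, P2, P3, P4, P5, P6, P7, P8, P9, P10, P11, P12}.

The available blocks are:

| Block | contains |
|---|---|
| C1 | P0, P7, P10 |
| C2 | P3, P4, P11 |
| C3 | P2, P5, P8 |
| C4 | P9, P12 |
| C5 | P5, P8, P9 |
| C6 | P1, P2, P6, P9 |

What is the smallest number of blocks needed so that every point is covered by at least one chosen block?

C1, C2, C4, C5, and C6 cover everything between them: the union {P0, P1, P2, P3, P4, P5, P6, P7, P8, P9, P10, P11, P12} is all of U.
Only C4 contains P12, so C4 is forced; the remaining 11 points need at least 4 more blocks (each remaining block adds at most 3) — so at least 5 blocks are needed, and 5 is optimal.

5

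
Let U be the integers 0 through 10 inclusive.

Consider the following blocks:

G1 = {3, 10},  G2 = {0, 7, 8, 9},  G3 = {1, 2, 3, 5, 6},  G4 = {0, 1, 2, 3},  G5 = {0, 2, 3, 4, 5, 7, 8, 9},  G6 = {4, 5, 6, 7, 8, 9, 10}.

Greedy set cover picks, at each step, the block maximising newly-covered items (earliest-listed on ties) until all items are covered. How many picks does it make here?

Greedy: pick G5 (covers 8 new) → pick G3 (covers 2 new) → pick G1 (covers 1 new). Total picks: 3.
(The true minimum cover uses only 2 blocks, so greedy is not optimal here.)

3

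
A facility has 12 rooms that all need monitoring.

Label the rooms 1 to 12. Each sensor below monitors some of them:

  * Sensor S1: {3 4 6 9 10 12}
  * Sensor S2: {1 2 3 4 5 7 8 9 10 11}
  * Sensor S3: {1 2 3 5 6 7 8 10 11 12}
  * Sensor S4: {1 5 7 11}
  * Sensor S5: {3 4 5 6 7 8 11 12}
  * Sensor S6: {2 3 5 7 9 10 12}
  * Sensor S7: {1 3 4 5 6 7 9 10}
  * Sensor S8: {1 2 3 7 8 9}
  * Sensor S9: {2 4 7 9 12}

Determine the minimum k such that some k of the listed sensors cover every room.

2

Take {S2, S5}. Their union is {1, 2, 3, 4, 5, 6, 7, 8, 9, 10, 11, 12}, which is all 12 rooms.
No single sensor has all 12 rooms (the largest, S2, has 10), so 2 is optimal.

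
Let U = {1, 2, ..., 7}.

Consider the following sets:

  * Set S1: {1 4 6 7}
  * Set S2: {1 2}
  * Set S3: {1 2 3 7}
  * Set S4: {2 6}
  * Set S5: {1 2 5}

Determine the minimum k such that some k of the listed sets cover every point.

3

S1, S3, and S5 cover everything between them: the union {1, 2, 3, 4, 5, 6, 7} is all of U.
Only S3 contains 3, so S3 is forced; the remaining 3 points need at least 2 more sets (each remaining set adds at most 2) — so at least 3 sets are needed, and 3 is optimal.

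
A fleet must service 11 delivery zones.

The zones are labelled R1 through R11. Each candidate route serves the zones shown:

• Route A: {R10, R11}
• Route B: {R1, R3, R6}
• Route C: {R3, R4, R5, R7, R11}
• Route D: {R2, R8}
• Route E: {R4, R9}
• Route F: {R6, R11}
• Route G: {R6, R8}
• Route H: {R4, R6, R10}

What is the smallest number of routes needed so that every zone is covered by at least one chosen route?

5

B and C and D and E and H together: B ∪ C ∪ D ∪ E ∪ H = {R1, R2, R3, R4, R5, R6, R7, R8, R9, R10, R11} — every zone is covered.
No 4 of the 8 routes cover everything (all 70 combinations miss at least one zone), so 5 is optimal.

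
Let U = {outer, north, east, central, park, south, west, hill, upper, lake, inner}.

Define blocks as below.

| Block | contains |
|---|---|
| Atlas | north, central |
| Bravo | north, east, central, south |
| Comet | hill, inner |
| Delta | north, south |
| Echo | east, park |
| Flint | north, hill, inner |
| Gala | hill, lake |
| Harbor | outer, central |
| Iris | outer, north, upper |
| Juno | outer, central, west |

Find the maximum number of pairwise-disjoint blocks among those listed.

4

Comet, Delta, Echo, Harbor are pairwise disjoint (Comet={hill,inner}; Delta={north,south}; Echo={east,park}; Harbor={outer,central}).
Every remaining block overlaps one of these, and no 5 of the listed blocks are pairwise disjoint, so 4 is the maximum.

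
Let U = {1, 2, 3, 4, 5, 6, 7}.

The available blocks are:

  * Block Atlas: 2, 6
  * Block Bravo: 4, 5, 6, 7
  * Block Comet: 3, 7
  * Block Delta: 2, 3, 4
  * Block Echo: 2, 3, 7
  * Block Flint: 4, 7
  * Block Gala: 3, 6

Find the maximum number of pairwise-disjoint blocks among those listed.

Flint, Gala are pairwise disjoint (Flint={4,7}; Gala={3,6}).
Every remaining block overlaps one of these, and no 3 of the listed blocks are pairwise disjoint, so 2 is the maximum.

2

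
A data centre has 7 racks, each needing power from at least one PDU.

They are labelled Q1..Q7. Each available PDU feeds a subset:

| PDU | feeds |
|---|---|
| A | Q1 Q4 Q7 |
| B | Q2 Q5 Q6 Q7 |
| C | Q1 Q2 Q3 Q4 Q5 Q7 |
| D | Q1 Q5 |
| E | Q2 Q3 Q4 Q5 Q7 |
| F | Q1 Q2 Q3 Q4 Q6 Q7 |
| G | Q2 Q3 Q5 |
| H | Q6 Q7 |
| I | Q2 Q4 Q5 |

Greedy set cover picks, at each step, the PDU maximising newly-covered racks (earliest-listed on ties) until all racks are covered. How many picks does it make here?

Greedy: pick C (covers 6 new) → pick B (covers 1 new). Total picks: 2.

2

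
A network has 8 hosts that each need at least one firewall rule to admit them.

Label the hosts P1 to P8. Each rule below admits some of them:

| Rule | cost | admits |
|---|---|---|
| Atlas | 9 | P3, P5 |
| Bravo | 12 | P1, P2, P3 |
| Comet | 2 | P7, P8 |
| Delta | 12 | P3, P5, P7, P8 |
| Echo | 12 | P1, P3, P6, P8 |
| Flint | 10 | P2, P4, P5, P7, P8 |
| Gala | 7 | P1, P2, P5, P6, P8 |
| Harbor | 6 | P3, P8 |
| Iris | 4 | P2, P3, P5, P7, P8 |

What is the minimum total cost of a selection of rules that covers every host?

21

Flint, Gala, Iris together cover every host (Flint ∪ Gala ∪ Iris = {P1, P2, P3, P4, P5, P6, P7, P8}); total cost 10 + 7 + 4 = 21.
No covering selection has total cost below 21.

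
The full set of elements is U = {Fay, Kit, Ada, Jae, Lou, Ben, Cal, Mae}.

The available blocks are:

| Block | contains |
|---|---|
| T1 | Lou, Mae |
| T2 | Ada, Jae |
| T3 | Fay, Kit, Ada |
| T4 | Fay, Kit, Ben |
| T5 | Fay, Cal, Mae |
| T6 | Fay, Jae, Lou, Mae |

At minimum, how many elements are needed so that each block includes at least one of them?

Take H = {Fay, Ada, Lou}. Each listed block contains at least one of these, so H is a hitting set of size 3.
The blocks T1, T2, T4 are pairwise disjoint, so any hitting set needs a separate element for each — at least 3. Hence 3 is optimal.

3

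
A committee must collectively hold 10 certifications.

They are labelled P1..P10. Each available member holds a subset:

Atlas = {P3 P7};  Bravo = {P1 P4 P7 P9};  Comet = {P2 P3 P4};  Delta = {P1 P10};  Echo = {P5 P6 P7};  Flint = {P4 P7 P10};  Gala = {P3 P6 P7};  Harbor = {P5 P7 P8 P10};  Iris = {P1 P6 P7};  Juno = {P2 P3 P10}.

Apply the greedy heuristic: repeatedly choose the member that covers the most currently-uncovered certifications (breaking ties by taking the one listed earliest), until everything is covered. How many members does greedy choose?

4

Greedy: pick Bravo (covers 4 new) → pick Harbor (covers 3 new) → pick Comet (covers 2 new) → pick Echo (covers 1 new). Total picks: 4.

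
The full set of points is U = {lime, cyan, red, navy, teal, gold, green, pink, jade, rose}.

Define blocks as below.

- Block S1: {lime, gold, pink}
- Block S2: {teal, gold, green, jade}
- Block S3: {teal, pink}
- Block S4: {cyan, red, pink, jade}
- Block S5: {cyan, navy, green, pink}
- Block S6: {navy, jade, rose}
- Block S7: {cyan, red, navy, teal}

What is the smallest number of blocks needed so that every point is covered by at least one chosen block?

4

S1, S5, S6, and S7 cover everything between them: the union {lime, cyan, red, navy, teal, gold, green, pink, jade, rose} is all of U.
Only S6 contains rose, so S6 is forced; the remaining 7 points need at least 3 more blocks (each remaining block adds at most 3) — so at least 4 blocks are needed, and 4 is optimal.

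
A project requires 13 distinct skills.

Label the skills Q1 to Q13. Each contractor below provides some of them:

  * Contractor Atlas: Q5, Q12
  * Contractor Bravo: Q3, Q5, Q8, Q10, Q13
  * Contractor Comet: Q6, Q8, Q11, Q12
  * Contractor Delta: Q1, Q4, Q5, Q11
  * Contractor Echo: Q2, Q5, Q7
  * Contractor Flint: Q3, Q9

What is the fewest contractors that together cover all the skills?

Bravo and Comet and Delta and Echo and Flint together: Bravo ∪ Comet ∪ Delta ∪ Echo ∪ Flint = {Q1, Q2, Q3, Q4, Q5, Q6, Q7, Q8, Q9, Q10, Q11, Q12, Q13} — every skill is covered.
No 4 of the 6 contractors cover everything (all 15 combinations miss at least one skill), so 5 is optimal.

5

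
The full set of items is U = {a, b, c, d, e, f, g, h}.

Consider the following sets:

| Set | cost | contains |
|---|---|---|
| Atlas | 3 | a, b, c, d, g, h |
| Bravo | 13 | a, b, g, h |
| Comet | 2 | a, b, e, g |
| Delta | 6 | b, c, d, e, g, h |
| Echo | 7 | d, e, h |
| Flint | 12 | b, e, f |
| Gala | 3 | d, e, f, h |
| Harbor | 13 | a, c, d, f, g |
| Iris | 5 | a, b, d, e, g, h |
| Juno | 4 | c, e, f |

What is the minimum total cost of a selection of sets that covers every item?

6

Atlas, Gala together cover every item (Atlas ∪ Gala = {a, b, c, d, e, f, g, h}); total cost 3 + 3 = 6.
No covering selection has total cost below 6.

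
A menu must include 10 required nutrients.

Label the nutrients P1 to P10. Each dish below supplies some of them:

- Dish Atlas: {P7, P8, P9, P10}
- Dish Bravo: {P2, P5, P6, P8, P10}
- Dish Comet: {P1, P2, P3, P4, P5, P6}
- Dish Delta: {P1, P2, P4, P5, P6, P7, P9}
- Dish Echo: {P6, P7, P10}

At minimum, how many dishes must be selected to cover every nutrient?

Take {Atlas, Comet}. Their union is {P1, P2, P3, P4, P5, P6, P7, P8, P9, P10}, which is all 10 nutrients.
No single dish has all 10 nutrients (the largest, Delta, has 7), so 2 is optimal.

2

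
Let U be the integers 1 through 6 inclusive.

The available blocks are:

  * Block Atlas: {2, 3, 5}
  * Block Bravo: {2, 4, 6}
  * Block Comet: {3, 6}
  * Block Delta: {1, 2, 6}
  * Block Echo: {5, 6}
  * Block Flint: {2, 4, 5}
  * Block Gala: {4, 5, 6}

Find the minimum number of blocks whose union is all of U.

Atlas and Delta and Flint together: Atlas ∪ Delta ∪ Flint = {1, 2, 3, 4, 5, 6} — every element is covered.
Only Delta contains 1, so Delta is forced; the remaining 3 elements need at least 2 more blocks (each remaining block adds at most 2) — so at least 3 blocks are needed, and 3 is optimal.

3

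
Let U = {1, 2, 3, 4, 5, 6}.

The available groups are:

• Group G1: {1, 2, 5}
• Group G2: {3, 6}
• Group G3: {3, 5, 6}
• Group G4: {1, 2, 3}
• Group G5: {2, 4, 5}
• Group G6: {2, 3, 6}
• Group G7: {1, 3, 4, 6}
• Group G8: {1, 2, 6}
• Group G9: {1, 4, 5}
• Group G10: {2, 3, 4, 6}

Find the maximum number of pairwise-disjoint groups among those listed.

2

G2, G5 are pairwise disjoint (G2={3,6}; G5={2,4,5}).
Every remaining group overlaps one of these, and no 3 of the listed groups are pairwise disjoint, so 2 is the maximum.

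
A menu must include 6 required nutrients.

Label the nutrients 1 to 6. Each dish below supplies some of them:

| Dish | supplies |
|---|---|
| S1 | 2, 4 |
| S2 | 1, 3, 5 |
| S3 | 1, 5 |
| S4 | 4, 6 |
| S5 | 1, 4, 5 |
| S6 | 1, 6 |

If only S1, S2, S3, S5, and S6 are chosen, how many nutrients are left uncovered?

0

Union of S1, S2, S3, S5, S6 = {1, 2, 3, 4, 5, 6} — that's every nutrient, so 0 are uncovered.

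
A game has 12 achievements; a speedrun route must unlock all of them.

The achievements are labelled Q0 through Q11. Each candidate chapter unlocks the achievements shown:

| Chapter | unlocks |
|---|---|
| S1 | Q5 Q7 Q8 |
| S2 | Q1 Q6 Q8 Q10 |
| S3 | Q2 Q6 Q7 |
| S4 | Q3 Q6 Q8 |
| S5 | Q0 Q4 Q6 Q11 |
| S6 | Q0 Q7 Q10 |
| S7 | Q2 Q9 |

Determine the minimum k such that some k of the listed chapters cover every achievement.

5

Take {S1, S2, S4, S5, S7}. Their union is {Q0, Q1, Q2, Q3, Q4, Q5, Q6, Q7, Q8, Q9, Q10, Q11}, which is all 12 achievements.
No 4 of the 7 chapters cover everything (all 35 combinations miss at least one achievement), so 5 is optimal.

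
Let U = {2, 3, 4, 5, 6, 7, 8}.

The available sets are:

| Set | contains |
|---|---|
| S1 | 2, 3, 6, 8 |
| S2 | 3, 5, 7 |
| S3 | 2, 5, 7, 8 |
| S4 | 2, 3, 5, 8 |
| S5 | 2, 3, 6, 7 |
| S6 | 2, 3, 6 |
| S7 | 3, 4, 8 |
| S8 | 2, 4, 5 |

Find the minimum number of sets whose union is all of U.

S3, S6, and S8 cover everything between them: the union {2, 3, 4, 5, 6, 7, 8} is all of U.
No 2 of the 8 sets cover everything (all 28 combinations miss at least one element), so 3 is optimal.

3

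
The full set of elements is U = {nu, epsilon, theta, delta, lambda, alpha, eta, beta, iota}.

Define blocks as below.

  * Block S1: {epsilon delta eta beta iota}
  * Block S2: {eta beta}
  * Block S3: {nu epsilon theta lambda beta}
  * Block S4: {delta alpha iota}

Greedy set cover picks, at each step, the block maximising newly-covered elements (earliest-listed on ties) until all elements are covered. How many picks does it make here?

Greedy: pick S1 (covers 5 new) → pick S3 (covers 3 new) → pick S4 (covers 1 new). Total picks: 3.

3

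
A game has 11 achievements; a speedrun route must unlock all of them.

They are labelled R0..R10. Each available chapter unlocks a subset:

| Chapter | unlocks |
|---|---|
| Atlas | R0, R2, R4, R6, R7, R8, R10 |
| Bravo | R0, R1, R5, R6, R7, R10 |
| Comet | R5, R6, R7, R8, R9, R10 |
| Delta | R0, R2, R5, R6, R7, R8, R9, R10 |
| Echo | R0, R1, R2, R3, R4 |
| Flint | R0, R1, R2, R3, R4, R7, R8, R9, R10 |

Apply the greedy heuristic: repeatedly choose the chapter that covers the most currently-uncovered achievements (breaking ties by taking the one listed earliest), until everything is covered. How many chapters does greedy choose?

2

Greedy: pick Flint (covers 9 new) → pick Bravo (covers 2 new). Total picks: 2.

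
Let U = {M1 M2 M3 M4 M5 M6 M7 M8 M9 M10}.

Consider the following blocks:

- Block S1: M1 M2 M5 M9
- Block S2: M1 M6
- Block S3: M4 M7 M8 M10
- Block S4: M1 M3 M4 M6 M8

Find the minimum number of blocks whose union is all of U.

Take {S1, S3, S4}. Their union is {M1, M2, M3, M4, M5, M6, M7, M8, M9, M10}, which is all 10 items.
Only S1 contains M2, so S1 is forced; the remaining 6 items need at least 2 more blocks (each remaining block adds at most 4) — so at least 3 blocks are needed, and 3 is optimal.

3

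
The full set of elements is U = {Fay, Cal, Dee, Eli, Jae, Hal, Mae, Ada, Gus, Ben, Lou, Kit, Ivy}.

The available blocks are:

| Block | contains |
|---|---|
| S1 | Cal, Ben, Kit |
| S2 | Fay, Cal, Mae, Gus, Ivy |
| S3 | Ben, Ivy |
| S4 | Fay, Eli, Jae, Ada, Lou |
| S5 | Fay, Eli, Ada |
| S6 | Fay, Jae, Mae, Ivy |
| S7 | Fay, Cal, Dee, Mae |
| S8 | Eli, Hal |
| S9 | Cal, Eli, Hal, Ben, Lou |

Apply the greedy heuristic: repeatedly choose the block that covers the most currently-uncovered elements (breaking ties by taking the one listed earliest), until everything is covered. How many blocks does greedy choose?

Greedy: pick S2 (covers 5 new) → pick S4 (covers 4 new) → pick S1 (covers 2 new) → pick S7 (covers 1 new) → pick S8 (covers 1 new). Total picks: 5.

5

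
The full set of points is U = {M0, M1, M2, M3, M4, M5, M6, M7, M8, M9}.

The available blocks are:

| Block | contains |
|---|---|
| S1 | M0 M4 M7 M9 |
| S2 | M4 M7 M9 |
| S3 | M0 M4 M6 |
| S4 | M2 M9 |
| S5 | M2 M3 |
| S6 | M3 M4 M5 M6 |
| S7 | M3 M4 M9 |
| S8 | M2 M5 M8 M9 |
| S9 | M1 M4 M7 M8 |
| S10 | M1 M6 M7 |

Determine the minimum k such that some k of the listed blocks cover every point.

4

S1 and S5 and S8 and S10 together: S1 ∪ S5 ∪ S8 ∪ S10 = {M0, M1, M2, M3, M4, M5, M6, M7, M8, M9} — every point is covered.
No 3 of the 10 blocks cover everything (all 120 combinations miss at least one point), so 4 is optimal.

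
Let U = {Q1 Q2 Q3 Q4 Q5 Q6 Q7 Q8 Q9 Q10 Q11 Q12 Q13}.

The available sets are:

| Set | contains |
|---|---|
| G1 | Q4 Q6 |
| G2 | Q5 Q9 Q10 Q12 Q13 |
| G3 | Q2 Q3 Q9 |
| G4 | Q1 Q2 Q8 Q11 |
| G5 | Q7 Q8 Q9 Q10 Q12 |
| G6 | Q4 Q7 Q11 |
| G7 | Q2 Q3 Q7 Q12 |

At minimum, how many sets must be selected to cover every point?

4

G1 and G2 and G4 and G7 together: G1 ∪ G2 ∪ G4 ∪ G7 = {Q1, Q2, Q3, Q4, Q5, Q6, Q7, Q8, Q9, Q10, Q11, Q12, Q13} — every point is covered.
Only G1 contains Q6, so G1 is forced; the remaining 11 points need at least 3 more sets (each remaining set adds at most 5) — so at least 4 sets are needed, and 4 is optimal.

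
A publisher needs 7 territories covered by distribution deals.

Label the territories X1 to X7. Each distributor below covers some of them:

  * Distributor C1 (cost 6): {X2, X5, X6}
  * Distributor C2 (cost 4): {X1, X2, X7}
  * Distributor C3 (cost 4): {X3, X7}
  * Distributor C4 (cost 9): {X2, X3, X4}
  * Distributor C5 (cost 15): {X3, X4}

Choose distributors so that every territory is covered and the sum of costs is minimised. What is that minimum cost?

19

C1, C2, C4 together cover every territory (C1 ∪ C2 ∪ C4 = {X1, X2, X3, X4, X5, X6, X7}); total cost 6 + 4 + 9 = 19.
The greedy pick C2, C1, C3, C4 costs 23; no covering selection beats 19.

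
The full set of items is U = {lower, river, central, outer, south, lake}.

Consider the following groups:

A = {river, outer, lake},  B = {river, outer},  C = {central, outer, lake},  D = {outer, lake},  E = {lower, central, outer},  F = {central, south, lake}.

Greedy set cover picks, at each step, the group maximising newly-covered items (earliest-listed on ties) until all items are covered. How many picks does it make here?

3

Greedy: pick A (covers 3 new) → pick E (covers 2 new) → pick F (covers 1 new). Total picks: 3.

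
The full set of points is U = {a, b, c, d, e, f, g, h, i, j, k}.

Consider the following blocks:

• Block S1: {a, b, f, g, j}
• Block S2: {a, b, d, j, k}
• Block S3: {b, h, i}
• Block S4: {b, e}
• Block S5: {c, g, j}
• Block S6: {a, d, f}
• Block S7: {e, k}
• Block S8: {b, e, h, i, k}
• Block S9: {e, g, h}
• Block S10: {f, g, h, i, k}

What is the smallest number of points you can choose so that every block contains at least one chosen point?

T = {e, f, h, j} meets every block (each contains at least one member of T), and |T| = 4.
The blocks S3, S5, S6, S7 are pairwise disjoint, so any hitting set needs a separate point for each — at least 4. Hence 4 is optimal.

4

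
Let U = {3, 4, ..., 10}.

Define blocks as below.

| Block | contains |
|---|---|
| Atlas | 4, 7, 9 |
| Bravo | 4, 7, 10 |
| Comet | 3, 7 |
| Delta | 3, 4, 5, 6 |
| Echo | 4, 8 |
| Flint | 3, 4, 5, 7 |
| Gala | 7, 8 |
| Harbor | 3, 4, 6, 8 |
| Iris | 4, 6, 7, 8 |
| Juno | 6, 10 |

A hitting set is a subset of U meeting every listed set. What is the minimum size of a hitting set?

H = {4, 7, 10} meets every block (each contains at least one member of H), and |H| = 3.
The blocks Comet, Echo, Juno are pairwise disjoint, so any hitting set needs a separate element for each — at least 3. Hence 3 is optimal.

3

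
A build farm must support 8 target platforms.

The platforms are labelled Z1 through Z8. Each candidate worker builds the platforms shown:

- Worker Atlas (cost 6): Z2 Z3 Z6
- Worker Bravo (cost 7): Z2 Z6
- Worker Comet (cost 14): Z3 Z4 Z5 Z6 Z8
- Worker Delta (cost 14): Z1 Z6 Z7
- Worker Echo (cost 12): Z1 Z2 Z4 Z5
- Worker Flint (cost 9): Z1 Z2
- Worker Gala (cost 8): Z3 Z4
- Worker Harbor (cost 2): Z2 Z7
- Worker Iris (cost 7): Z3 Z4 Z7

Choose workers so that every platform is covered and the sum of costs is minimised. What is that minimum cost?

Comet, Flint, Harbor together cover every platform (Comet ∪ Flint ∪ Harbor = {Z1, Z2, Z3, Z4, Z5, Z6, Z7, Z8}); total cost 14 + 9 + 2 = 25.
No covering selection has total cost below 25.

25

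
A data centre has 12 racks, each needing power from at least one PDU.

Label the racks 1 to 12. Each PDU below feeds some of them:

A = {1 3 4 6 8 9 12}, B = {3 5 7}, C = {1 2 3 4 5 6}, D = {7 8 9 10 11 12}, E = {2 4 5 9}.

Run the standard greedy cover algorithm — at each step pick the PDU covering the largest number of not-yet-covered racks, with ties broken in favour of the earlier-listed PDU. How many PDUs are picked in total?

3

Greedy: pick A (covers 7 new) → pick D (covers 3 new) → pick C (covers 2 new). Total picks: 3.
(The true minimum cover uses only 2 PDUs, so greedy is not optimal here.)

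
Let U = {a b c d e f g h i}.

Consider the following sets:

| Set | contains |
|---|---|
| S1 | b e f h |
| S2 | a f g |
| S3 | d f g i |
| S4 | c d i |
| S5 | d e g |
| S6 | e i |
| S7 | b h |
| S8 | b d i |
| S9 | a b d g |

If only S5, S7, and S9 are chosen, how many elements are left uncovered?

3

Union of S5, S7, S9 = {a, b, d, e, g, h}.
Not covered: c, f, i — 3 elements.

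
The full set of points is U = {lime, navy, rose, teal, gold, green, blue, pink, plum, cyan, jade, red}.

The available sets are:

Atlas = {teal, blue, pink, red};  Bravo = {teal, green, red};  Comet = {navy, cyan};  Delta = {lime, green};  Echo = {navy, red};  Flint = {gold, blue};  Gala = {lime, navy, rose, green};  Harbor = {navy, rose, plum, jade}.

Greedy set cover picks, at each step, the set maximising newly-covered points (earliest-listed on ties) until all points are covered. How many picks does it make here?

Greedy: pick Atlas (covers 4 new) → pick Gala (covers 4 new) → pick Harbor (covers 2 new) → pick Comet (covers 1 new) → pick Flint (covers 1 new). Total picks: 5.

5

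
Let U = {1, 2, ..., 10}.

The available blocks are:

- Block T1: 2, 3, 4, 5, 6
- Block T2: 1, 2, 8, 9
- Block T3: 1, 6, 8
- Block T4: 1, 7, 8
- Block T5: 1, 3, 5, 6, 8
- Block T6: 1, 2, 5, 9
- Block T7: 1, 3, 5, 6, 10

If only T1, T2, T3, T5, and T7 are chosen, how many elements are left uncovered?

Union of T1, T2, T3, T5, T7 = {1, 2, 3, 4, 5, 6, 8, 9, 10}.
Not covered: 7 — 1 element.

1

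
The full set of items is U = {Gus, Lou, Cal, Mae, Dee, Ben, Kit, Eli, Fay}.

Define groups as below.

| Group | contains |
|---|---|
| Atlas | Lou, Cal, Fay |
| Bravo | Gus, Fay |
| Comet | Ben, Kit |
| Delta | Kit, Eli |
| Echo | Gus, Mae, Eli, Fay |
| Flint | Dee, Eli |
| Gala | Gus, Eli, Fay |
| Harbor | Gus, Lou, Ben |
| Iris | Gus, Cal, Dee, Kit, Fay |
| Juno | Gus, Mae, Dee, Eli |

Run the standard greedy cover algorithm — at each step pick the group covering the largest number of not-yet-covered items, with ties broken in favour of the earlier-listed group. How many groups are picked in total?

Greedy: pick Iris (covers 5 new) → pick Echo (covers 2 new) → pick Harbor (covers 2 new). Total picks: 3.

3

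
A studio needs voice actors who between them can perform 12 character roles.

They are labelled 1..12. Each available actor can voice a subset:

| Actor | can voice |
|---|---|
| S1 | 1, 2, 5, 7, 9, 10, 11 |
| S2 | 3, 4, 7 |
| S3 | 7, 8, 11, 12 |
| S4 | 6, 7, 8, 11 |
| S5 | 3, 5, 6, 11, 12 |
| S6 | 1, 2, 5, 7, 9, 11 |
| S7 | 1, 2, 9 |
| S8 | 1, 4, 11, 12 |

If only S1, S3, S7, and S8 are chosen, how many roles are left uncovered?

Union of S1, S3, S7, S8 = {1, 2, 4, 5, 7, 8, 9, 10, 11, 12}.
Not covered: 3, 6 — 2 roles.

2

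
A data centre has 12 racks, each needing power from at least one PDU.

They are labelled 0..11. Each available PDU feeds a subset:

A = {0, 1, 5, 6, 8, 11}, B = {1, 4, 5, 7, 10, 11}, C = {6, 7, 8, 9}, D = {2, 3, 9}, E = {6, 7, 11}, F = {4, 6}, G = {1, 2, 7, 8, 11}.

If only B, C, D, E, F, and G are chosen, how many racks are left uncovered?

Union of B, C, D, E, F, G = {1, 2, 3, 4, 5, 6, 7, 8, 9, 10, 11}.
Not covered: 0 — 1 rack.

1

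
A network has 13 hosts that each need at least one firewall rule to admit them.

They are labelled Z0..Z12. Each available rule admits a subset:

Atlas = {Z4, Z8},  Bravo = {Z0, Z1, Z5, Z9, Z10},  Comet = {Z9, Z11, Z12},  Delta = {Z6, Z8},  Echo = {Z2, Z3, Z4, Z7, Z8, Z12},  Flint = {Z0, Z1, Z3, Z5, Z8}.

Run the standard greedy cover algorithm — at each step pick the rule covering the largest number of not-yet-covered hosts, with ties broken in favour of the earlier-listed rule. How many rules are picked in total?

4

Greedy: pick Echo (covers 6 new) → pick Bravo (covers 5 new) → pick Comet (covers 1 new) → pick Delta (covers 1 new). Total picks: 4.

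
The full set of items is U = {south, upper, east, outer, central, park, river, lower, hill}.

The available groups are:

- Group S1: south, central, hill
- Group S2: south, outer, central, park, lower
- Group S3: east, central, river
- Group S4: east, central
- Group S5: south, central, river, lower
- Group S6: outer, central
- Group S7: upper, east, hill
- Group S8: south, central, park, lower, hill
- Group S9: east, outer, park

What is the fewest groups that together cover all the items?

3

Take {S5, S7, S9}. Their union is {south, upper, east, outer, central, park, river, lower, hill}, which is all 9 items.
Only S7 contains upper, so S7 is forced; the remaining 6 items need at least 2 more groups (each remaining group adds at most 5) — so at least 3 groups are needed, and 3 is optimal.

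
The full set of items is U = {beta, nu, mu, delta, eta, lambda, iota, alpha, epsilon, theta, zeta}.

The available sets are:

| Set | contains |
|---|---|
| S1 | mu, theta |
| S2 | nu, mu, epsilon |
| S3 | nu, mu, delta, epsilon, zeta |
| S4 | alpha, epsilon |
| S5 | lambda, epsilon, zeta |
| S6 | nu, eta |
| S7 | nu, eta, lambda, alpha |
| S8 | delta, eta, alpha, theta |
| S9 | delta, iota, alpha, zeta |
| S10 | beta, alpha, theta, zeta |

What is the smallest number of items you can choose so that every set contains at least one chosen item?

4

H = {delta, eta, epsilon, theta} meets every set (each contains at least one member of H), and |H| = 4.
No choice of 3 items meets every set, so 4 is the minimum.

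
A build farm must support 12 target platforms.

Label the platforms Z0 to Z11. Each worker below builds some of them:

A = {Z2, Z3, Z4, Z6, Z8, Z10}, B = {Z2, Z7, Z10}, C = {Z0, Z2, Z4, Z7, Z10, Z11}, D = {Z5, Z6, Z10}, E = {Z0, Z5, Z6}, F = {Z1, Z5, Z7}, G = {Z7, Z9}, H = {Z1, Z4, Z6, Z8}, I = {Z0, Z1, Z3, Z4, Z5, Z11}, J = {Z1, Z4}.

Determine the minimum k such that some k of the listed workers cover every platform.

Take {A, G, I}. Their union is {Z0, Z1, Z2, Z3, Z4, Z5, Z6, Z7, Z8, Z9, Z10, Z11}, which is all 12 platforms.
Only G contains Z9, so G is forced; the remaining 10 platforms need at least 2 more workers (each remaining worker adds at most 6) — so at least 3 workers are needed, and 3 is optimal.

3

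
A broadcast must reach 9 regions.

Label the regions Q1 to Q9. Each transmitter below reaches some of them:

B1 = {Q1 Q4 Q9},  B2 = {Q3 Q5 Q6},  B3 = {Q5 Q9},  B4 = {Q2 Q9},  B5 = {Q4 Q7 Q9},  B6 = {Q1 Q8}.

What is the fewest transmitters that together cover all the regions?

4

Take {B2, B4, B5, B6}. Their union is {Q1, Q2, Q3, Q4, Q5, Q6, Q7, Q8, Q9}, which is all 9 regions.
Only B4 contains Q2, so B4 is forced; the remaining 7 regions need at least 3 more transmitters (each remaining transmitter adds at most 3) — so at least 4 transmitters are needed, and 4 is optimal.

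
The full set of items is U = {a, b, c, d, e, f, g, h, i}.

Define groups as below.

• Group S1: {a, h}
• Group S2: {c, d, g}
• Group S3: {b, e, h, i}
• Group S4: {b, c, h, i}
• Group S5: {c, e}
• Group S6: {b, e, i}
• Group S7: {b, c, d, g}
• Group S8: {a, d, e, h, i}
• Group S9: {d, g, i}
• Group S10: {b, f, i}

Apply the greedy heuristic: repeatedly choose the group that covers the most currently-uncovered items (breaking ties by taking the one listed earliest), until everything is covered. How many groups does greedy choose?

3

Greedy: pick S8 (covers 5 new) → pick S7 (covers 3 new) → pick S10 (covers 1 new). Total picks: 3.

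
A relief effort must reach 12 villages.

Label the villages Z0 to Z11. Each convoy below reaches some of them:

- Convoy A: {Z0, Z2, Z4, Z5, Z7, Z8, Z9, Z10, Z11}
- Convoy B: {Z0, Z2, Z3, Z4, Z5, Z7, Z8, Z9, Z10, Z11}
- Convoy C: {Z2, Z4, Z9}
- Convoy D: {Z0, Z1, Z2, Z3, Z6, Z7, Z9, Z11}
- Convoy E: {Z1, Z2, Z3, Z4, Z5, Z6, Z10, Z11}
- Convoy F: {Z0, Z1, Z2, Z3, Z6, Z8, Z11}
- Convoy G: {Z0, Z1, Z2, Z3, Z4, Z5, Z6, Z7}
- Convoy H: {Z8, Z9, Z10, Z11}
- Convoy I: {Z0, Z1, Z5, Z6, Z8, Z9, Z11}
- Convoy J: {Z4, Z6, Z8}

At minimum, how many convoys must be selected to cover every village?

2

A and F together: A ∪ F = {Z0, Z1, Z2, Z3, Z4, Z5, Z6, Z7, Z8, Z9, Z10, Z11} — every village is covered.
No single convoy has all 12 villages (the largest, B, has 10), so 2 is optimal.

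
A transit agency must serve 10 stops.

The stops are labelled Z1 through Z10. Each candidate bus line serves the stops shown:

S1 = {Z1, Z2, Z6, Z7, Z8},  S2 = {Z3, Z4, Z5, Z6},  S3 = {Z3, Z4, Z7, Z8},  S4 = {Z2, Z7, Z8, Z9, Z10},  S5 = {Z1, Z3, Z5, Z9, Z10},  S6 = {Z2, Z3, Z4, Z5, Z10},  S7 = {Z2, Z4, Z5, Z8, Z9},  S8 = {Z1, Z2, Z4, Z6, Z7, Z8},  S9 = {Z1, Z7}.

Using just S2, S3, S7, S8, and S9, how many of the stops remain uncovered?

Union of S2, S3, S7, S8, S9 = {Z1, Z2, Z3, Z4, Z5, Z6, Z7, Z8, Z9}.
Not covered: Z10 — 1 stop.

1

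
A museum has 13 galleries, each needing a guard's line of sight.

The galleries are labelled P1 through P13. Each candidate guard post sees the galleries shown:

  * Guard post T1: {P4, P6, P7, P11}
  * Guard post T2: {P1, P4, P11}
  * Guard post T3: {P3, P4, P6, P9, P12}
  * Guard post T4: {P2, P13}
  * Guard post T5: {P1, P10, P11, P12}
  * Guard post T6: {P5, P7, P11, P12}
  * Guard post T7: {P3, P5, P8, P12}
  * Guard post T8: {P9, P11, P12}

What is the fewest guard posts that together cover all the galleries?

5

T3 and T4 and T5 and T6 and T7 together: T3 ∪ T4 ∪ T5 ∪ T6 ∪ T7 = {P1, P2, P3, P4, P5, P6, P7, P8, P9, P10, P11, P12, P13} — every gallery is covered.
No 4 of the 8 guard posts cover everything (all 70 combinations miss at least one gallery), so 5 is optimal.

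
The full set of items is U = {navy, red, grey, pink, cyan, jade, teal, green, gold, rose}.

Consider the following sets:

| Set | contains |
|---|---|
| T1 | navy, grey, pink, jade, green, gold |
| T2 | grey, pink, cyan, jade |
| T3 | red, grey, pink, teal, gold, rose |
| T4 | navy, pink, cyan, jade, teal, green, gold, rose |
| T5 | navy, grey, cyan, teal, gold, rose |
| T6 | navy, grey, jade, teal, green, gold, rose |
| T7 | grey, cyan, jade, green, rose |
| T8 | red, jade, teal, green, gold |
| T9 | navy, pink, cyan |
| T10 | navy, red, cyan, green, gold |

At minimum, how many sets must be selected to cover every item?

2

T3 and T4 cover everything between them: the union {navy, red, grey, pink, cyan, jade, teal, green, gold, rose} is all of U.
No single set has all 10 items (the largest, T4, has 8), so 2 is optimal.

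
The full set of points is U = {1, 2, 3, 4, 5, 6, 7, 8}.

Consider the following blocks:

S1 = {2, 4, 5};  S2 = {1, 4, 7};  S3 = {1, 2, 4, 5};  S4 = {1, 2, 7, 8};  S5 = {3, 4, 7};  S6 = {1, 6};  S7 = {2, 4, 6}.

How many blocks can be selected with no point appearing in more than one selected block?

2

S1, S6 are pairwise disjoint (S1={2,4,5}; S6={1,6}).
Every remaining block overlaps one of these, and no 3 of the listed blocks are pairwise disjoint, so 2 is the maximum.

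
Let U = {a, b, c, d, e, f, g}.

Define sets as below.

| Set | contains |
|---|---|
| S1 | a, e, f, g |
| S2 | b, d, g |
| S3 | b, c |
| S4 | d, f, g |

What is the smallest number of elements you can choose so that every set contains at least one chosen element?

H = {c, g} meets every set (each contains at least one member of H), and |H| = 2.
The sets S1, S3 are pairwise disjoint, so any hitting set needs a separate element for each — at least 2. Hence 2 is optimal.

2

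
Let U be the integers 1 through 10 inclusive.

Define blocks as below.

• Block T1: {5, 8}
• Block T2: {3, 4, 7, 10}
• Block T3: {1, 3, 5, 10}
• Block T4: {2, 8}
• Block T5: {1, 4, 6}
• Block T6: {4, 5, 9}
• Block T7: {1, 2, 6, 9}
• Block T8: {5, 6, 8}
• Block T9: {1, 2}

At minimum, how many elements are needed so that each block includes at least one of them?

3

H = {1, 4, 8} meets every block (each contains at least one member of H), and |H| = 3.
The blocks T1, T2, T9 are pairwise disjoint, so any hitting set needs a separate element for each — at least 3. Hence 3 is optimal.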